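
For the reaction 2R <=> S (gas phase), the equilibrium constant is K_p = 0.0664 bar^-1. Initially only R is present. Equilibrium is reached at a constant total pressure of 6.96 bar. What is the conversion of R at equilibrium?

Let X = conversion of R (basis 1 mol R); extent of reaction ξ = 0.5X.
At extent ξ: n_R = 1 − X; n_S = 0.5X.
Summing: n_T = 1 − 0.5X.
With p_i = (n_i/n_T)P, K_p = p_S / (p_R^2).
This yields a degree-2 equation in X; solving on (0,1), X = 0.408.

X = 0.408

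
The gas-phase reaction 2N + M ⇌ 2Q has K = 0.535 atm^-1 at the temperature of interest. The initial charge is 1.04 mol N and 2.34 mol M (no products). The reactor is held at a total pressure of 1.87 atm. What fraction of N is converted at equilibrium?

Basis: 1.04 mol N initially; let X = conversion of N. Extent ξ = 0.52X.
Moles: n_N = 1.04 − 1.04X; n_M = 2.34 − 0.52X; n_Q = 1.04X.
Total moles n_T = 3.38 − 0.52X.
Mole fractions y_i = n_i/n_T; K = p_Q^2 / (p_N^2 p_M) with p_i = y_i·P.
Equating to 0.535 atm^-1 and solving on 0 < X < 1: X = 0.450.

X = 0.450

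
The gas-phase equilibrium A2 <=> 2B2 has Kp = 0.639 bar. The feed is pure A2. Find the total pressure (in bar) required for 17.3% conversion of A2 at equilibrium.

P = 5.18 bar

Take 1 mol A2 as basis and let X be its fractional conversion, so ξ = X.
Species balance: n_A2 = 1 − X; n_B2 = 2X.
Summing: n_T = 1 + X.
Kp = p_B2^2 / (p_A2) with p_i = (n_i/n_T)·P.
At X = 0.173: the mole-fraction product g(X) = Π y_i^ν_i = 0.1234. Since Kp = g(X)·P^{1}, P = (Kp/g)^(1/1) = (0.639/0.1234)^(1/1) = 5.18 bar.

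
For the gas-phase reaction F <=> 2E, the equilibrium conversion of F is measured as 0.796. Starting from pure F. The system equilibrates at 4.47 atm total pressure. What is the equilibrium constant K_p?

K_p = 30.9 atm

Take 1 mol F as basis and let X be its fractional conversion, so ξ = X.
Mole table: n_F = 1 − X; n_E = 2X.
Total moles n_T = 1 + X.
At X = 0.796: n_F = 0.204, n_E = 1.59, n_T = 1.8.
p_i = (n_i/n_T)·P. K_p = p_E^2 / (p_F) = 30.9 atm.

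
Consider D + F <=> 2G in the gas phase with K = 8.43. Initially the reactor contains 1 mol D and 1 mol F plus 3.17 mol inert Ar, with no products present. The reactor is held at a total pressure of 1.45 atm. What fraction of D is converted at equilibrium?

X = 0.592

Let X = conversion of D (basis 1 mol D); extent of reaction ξ = X.
Mole table: n_D = 1 − X; n_F = 1 − X; n_G = 2X; n_I = 3.17 (inert).
Total moles n_T = 5.17 (Δν = 0, constant).
Mole fractions y_i = n_i/n_T; K = p_G^2 / (p_D p_F) with p_i = y_i·P.
Setting this equal to 8.43 and taking the physical root (0 < X < 1) gives X = 0.592.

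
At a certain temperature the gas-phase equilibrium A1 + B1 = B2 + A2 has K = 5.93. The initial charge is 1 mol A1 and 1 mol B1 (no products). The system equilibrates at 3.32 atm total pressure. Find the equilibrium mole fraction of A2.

y_A2 = 0.354

Basis: 1 mol A1 initially; let X = conversion of A1. Extent ξ = X.
Species balance: n_A1 = 1 − X; n_B1 = 1 − X; n_B2 = X; n_A2 = X.
Since Δν = 0, n_T = 2 throughout.
With p_i = (n_i/n_T)P, K = p_B2 p_A2 / (p_A1 p_B1).
Equating to 5.93 and solving on 0 < X < 1: X = 0.709.
Then n_A2 = 0.709, n_T = 2, so y_A2 = 0.354.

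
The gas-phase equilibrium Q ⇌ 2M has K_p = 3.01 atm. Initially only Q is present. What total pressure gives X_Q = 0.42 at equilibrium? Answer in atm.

P = 3.51 atm

Basis: 1 mol Q initially; let X = conversion of Q. Extent ξ = X.
Moles: n_Q = 1 − X; n_M = 2X.
Summing: n_T = 1 + X.
K_p = p_M^2 / (p_Q) with p_i = (n_i/n_T)·P.
At X = 0.42: the mole-fraction product g(X) = Π y_i^ν_i = 0.8567. Since K_p = g(X)·P^{1}, P = (K_p/g)^(1/1) = (3.01/0.8567)^(1/1) = 3.51 atm.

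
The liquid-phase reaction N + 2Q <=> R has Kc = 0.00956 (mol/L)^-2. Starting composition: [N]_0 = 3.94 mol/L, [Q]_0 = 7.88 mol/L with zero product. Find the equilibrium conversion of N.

Let X = conversion of N; extent ξ = 3.94·X mol/L.
Concentrations: [N] = 3.94 − 3.94X; [Q] = 7.88 − 7.88X; [R] = 3.94X.
Kc = [R] / ([N] [Q]^2).
This equals 0.00956 at X = 0.250 (the root in 0 < X < 1).

X = 0.250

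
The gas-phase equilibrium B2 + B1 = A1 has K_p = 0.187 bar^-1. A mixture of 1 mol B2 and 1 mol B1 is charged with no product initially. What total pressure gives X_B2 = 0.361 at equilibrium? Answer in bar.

Take 1 mol B2 as basis and let X be its fractional conversion, so ξ = X.
Mole table: n_B2 = 1 − X; n_B1 = 1 − X; n_A1 = X.
Total moles n_T = 2 − X.
K_p = p_A1 / (p_B2 p_B1) with p_i = (n_i/n_T)·P.
At X = 0.361: the mole-fraction product g(X) = Π y_i^ν_i = 1.449. Since K_p = g(X)·P^{-1}, P = (g/K_p)^(1/1) = (1.449/0.187)^(1/1) = 7.75 bar.

P = 7.75 bar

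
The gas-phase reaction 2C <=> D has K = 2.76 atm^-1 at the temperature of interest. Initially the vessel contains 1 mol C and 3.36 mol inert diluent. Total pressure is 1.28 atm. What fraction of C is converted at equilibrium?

X = 0.474

Basis: 1 mol C initially; let X = conversion of C. Extent ξ = 0.5X.
Moles: n_C = 1 − X; n_D = 0.5X; n_I = 3.36 (inert).
Summing: n_T = 4.36 − 0.5X.
With p_i = (n_i/n_T)P, K = p_D / (p_C^2).
Equating to 2.76 atm^-1 and solving on 0 < X < 1: X = 0.474.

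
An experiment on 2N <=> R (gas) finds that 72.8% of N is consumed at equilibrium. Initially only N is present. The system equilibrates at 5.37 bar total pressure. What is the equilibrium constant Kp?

Kp = 0.583 bar^-1

Let X = conversion of N (basis 1 mol N); extent of reaction ξ = 0.5X.
Moles: n_N = 1 − X; n_R = 0.5X.
Summing: n_T = 1 − 0.5X.
At X = 0.728: n_N = 0.272, n_R = 0.364, n_T = 0.636.
p_i = (n_i/n_T)·P. Kp = p_R / (p_N^2) = 0.583 bar^-1.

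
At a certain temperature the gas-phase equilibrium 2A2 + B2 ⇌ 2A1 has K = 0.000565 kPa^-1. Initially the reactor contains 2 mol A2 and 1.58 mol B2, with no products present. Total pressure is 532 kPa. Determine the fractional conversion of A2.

Let X = conversion of A2 (basis 2 mol A2); extent of reaction ξ = X.
Species balance: n_A2 = 2 − 2X; n_B2 = 1.58 − X; n_A1 = 2X.
Summing: n_T = 3.58 − X.
Mole fractions y_i = n_i/n_T; K = p_A1^2 / (p_A2^2 p_B2) with p_i = y_i·P.
Substituting and setting equal to 0.000565 kPa^-1 gives a polynomial in X; the root in (0,1) is X = 0.257.

X = 0.257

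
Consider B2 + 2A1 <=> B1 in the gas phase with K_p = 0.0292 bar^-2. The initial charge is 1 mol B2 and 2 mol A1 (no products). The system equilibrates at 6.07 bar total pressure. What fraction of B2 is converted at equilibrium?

Let X = conversion of B2 (basis 1 mol B2); extent of reaction ξ = X.
Mole table: n_B2 = 1 − X; n_A1 = 2 − 2X; n_B1 = X.
Summing: n_T = 3 − 2X.
Mole fractions y_i = n_i/n_T; K_p = p_B1 / (p_B2 p_A1^2) with p_i = y_i·P.
Substituting and setting equal to 0.0292 bar^-2 gives a polynomial in X; the root in (0,1) is X = 0.274.

X = 0.274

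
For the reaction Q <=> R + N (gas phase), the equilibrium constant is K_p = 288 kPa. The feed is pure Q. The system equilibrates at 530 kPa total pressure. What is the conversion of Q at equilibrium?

X = 0.593

Take 1 mol Q as basis and let X be its fractional conversion, so ξ = X.
At extent ξ: n_Q = 1 − X; n_R = X; n_N = X.
n_T = Σnᵢ = 1 + X.
With p_i = (n_i/n_T)P, K_p = p_R p_N / (p_Q).
Substituting and setting equal to 288 kPa gives a polynomial in X; the root in (0,1) is X = 0.593.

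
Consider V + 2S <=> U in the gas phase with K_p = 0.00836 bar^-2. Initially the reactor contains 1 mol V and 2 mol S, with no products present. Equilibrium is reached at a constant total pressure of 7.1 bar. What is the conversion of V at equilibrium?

X = 0.144

Take 1 mol V as basis and let X be its fractional conversion, so ξ = X.
Species balance: n_V = 1 − X; n_S = 2 − 2X; n_U = X.
Total moles n_T = 3 − 2X.
y_i = n_i/n_T, p_i = y_i·P. K_p = p_U / (p_V p_S^2).
Equating to 0.00836 bar^-2 and solving on 0 < X < 1: X = 0.144.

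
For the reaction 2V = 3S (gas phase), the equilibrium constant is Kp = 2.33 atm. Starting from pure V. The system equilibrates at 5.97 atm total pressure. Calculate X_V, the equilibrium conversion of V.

Basis: 1 mol V initially; let X = conversion of V. Extent ξ = 0.5X.
Species balance: n_V = 1 − X; n_S = 1.5X.
n_T = Σnᵢ = 1 + 0.5X.
Mole fractions y_i = n_i/n_T; Kp = p_S^3 / (p_V^2) with p_i = y_i·P.
Substituting and setting equal to 2.33 atm gives a polynomial in X; the root in (0,1) is X = 0.377.

X = 0.377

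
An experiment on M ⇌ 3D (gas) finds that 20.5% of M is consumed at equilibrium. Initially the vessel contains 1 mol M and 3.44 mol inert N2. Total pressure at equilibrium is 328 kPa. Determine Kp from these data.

Take 1 mol M as basis and let X be its fractional conversion, so ξ = X.
Moles: n_M = 1 − X; n_D = 3X; n_I = 3.44 (inert).
n_T = Σnᵢ = 4.44 + 2X.
At X = 0.205: n_M = 0.795, n_D = 0.615, n_T = 4.85.
p_i = (n_i/n_T)·P. Kp = p_D^3 / (p_M) = 1.34e+03 kPa^2.

Kp = 1.34e+03 kPa^2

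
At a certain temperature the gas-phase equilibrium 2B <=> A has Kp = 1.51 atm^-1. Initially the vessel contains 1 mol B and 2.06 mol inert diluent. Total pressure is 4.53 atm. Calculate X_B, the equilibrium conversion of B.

X = 0.642

Let X = conversion of B (basis 1 mol B); extent of reaction ξ = 0.5X.
Moles: n_B = 1 − X; n_A = 0.5X; n_I = 2.06 (inert).
n_T = Σnᵢ = 3.06 − 0.5X.
y_i = n_i/n_T, p_i = y_i·P. Kp = p_A / (p_B^2).
This yields a degree-2 equation in X; solving on (0,1), X = 0.642.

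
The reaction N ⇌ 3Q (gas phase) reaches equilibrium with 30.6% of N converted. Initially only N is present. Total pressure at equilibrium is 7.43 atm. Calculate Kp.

Kp = 23.7 atm^2

Basis: 1 mol N initially; let X = conversion of N. Extent ξ = X.
Species balance: n_N = 1 − X; n_Q = 3X.
Summing: n_T = 1 + 2X.
At X = 0.306: n_N = 0.694, n_Q = 0.918, n_T = 1.61.
p_i = (n_i/n_T)·P. Kp = p_Q^3 / (p_N) = 23.7 atm^2.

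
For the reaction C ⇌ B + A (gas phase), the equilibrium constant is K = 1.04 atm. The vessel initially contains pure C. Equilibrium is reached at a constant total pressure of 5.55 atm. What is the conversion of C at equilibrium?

Take 1 mol C as basis and let X be its fractional conversion, so ξ = X.
Mole table: n_C = 1 − X; n_B = X; n_A = X.
n_T = Σnᵢ = 1 + X.
With p_i = (n_i/n_T)P, K = p_B p_A / (p_C).
This yields a degree-2 equation in X; solving on (0,1), X = 0.397.

X = 0.397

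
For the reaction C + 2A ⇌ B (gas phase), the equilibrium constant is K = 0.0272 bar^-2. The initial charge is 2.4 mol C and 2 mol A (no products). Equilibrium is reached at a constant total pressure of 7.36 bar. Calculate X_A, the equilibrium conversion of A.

X = 0.362

Take 2 mol A as basis and let X be its fractional conversion, so ξ = X.
Moles: n_C = 2.4 − X; n_A = 2 − 2X; n_B = X.
Summing: n_T = 4.4 − 2X.
y_i = n_i/n_T, p_i = y_i·P. K = p_B / (p_C p_A^2).
Equating to 0.0272 bar^-2 and solving on 0 < X < 1: X = 0.362.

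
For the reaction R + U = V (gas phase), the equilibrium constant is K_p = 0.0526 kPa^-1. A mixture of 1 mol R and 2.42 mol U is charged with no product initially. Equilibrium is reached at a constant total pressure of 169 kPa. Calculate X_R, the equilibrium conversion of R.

Basis: 1 mol R initially; let X = conversion of R. Extent ξ = X.
Mole table: n_R = 1 − X; n_U = 2.42 − X; n_V = X.
n_T = Σnᵢ = 3.42 − X.
y_i = n_i/n_T, p_i = y_i·P. K_p = p_V / (p_R p_U).
Substituting and setting equal to 0.0526 kPa^-1 gives a polynomial in X; the root in (0,1) is X = 0.845.

X = 0.845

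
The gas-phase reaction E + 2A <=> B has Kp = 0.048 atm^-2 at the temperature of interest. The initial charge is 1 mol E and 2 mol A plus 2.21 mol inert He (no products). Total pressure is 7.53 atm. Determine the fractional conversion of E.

Basis: 1 mol E initially; let X = conversion of E. Extent ξ = X.
Species balance: n_E = 1 − X; n_A = 2 − 2X; n_B = X; n_I = 2.21 (inert).
n_T = Σnᵢ = 5.21 − 2X.
Mole fractions y_i = n_i/n_T; Kp = p_B / (p_E p_A^2) with p_i = y_i·P.
Setting this equal to 0.048 atm^-2 and taking the physical root (0 < X < 1) gives X = 0.224.

X = 0.224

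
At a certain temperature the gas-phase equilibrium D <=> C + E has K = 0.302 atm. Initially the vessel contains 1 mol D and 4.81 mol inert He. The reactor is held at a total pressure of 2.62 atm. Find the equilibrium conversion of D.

X = 0.565

Basis: 1 mol D initially; let X = conversion of D. Extent ξ = X.
At extent ξ: n_D = 1 − X; n_C = X; n_E = X; n_I = 4.81 (inert).
Summing: n_T = 5.81 + X.
Mole fractions y_i = n_i/n_T; K = p_C p_E / (p_D) with p_i = y_i·P.
Setting this equal to 0.302 atm and taking the physical root (0 < X < 1) gives X = 0.565.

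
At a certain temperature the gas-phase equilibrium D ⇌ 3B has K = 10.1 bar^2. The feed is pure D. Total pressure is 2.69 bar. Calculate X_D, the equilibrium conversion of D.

X = 0.469

Basis: 1 mol D initially; let X = conversion of D. Extent ξ = X.
Species balance: n_D = 1 − X; n_B = 3X.
n_T = Σnᵢ = 1 + 2X.
Mole fractions y_i = n_i/n_T; K = p_B^3 / (p_D) with p_i = y_i·P.
This yields a degree-3 equation in X; solving on (0,1), X = 0.469.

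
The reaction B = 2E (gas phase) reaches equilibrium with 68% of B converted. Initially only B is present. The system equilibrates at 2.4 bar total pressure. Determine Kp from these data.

Kp = 8.26 bar

Take 1 mol B as basis and let X be its fractional conversion, so ξ = X.
At extent ξ: n_B = 1 − X; n_E = 2X.
Summing: n_T = 1 + X.
At X = 0.68: n_B = 0.32, n_E = 1.36, n_T = 1.68.
p_i = (n_i/n_T)·P. Kp = p_E^2 / (p_B) = 8.26 bar.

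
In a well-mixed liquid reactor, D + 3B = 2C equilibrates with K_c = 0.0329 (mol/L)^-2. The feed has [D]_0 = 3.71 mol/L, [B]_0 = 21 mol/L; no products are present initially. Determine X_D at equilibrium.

Let X = conversion of D; extent ξ = 3.71·X mol/L.
Concentrations: [D] = 3.71 − 3.71X; [B] = 21 − 11.1X; [C] = 7.42X.
K_c = [C]^2 / ([D] [B]^3).
Setting equal to 0.0329 and solving for X on (0,1) gives X = 0.819.

X = 0.819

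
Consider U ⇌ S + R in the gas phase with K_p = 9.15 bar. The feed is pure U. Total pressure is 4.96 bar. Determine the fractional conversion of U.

X = 0.805

Let X = conversion of U (basis 1 mol U); extent of reaction ξ = X.
At extent ξ: n_U = 1 − X; n_S = X; n_R = X.
Summing: n_T = 1 + X.
With p_i = (n_i/n_T)P, K_p = p_S p_R / (p_U).
This yields a degree-2 equation in X; solving on (0,1), X = 0.805.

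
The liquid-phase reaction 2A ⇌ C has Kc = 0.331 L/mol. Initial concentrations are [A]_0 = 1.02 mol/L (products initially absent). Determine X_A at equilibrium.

Let X = conversion of A; extent ξ = 1.02X/2 mol/L.
Concentrations: [A] = 1.02 − 1.02X; [C] = 0.51X.
Kc = [C] / ([A]^2).
Solving Kc = 0.331 for X ∈ (0,1): X = 0.316.

X = 0.316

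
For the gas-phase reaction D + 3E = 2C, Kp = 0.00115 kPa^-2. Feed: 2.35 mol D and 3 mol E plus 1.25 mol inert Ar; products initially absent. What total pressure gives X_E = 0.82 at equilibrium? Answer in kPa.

Let X = conversion of E (basis 3 mol E); extent of reaction ξ = X.
Species balance: n_D = 2.35 − X; n_E = 3 − 3X; n_C = 2X; n_I = 1.25 (inert).
Summing: n_T = 6.6 − 2X.
Kp = p_C^2 / (p_D p_E^3) with p_i = (n_i/n_T)·P.
At X = 0.82: the mole-fraction product g(X) = Π y_i^ν_i = 274.6. Since Kp = g(X)·P^{-2}, P = (g/Kp)^(1/2) = (274.6/0.00115)^(1/2) = 489 kPa.

P = 489 kPa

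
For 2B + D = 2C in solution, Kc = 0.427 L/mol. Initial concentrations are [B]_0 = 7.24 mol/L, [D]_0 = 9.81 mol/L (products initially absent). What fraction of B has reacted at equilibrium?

X = 0.641

Let X = conversion of B; extent ξ = 7.24X/2 mol/L.
Concentrations: [B] = 7.24 − 7.24X; [D] = 9.81 − 3.62X; [C] = 7.24X.
Kc = [C]^2 / ([B]^2 [D]).
Equating to 0.427 L/mol: the physical root is X = 0.641.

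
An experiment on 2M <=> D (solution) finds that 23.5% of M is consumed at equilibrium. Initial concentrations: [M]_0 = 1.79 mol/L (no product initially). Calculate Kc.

Kc = 0.112 L/mol

Let X = conversion of M.
Concentrations: [M] = 1.79 − 1.79X; [D] = 0.895X.
At X = 0.235: [M] = 1.37, [D] = 0.21.
Kc = [D] / ([M]^2) = 0.112 L/mol.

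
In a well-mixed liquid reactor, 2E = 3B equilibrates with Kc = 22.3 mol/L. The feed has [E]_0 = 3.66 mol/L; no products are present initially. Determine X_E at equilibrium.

Let X = conversion of E; extent ξ = 3.66X/2 mol/L.
Concentrations: [E] = 3.66 − 3.66X; [B] = 5.49X.
Kc = [B]^3 / ([E]^2).
Equating to 22.3 mol/L: the physical root is X = 0.629.

X = 0.629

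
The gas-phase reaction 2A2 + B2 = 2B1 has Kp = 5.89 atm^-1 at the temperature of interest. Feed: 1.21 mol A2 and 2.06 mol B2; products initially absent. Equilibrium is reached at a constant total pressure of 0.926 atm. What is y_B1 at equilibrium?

y_B1 = 0.269

Let X = conversion of A2 (basis 1.21 mol A2); extent of reaction ξ = 0.605X.
Moles: n_A2 = 1.21 − 1.21X; n_B2 = 2.06 − 0.605X; n_B1 = 1.21X.
Total moles n_T = 3.27 − 0.605X.
y_i = n_i/n_T, p_i = y_i·P. Kp = p_B1^2 / (p_A2^2 p_B2).
This yields a degree-3 equation in X; solving on (0,1), X = 0.640.
Then n_B1 = 0.775, n_T = 2.88, so y_B1 = 0.269.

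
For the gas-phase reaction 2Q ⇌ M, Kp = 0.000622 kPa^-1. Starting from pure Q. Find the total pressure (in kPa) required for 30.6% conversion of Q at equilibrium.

Basis: 1 mol Q initially; let X = conversion of Q. Extent ξ = 0.5X.
Moles: n_Q = 1 − X; n_M = 0.5X.
Total moles n_T = 1 − 0.5X.
Kp = p_M / (p_Q^2) with p_i = (n_i/n_T)·P.
At X = 0.306: the mole-fraction product g(X) = Π y_i^ν_i = 0.2691. Since Kp = g(X)·P^{-1}, P = (g/Kp)^(1/1) = (0.2691/0.000622)^(1/1) = 433 kPa.

P = 433 kPa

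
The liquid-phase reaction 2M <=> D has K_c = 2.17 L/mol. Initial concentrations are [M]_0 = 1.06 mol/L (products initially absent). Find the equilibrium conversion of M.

Let X = conversion of M; extent ξ = 1.06X/2 mol/L.
Concentrations: [M] = 1.06 − 1.06X; [D] = 0.53X.
K_c = [D] / ([M]^2).
This equals 2.17 at X = 0.630 (the root in 0 < X < 1).

X = 0.630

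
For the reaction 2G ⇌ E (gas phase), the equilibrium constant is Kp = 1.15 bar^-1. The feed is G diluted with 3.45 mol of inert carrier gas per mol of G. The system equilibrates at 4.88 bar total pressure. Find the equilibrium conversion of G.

Take 1 mol G as basis and let X be its fractional conversion, so ξ = 0.5X.
Species balance: n_G = 1 − X; n_E = 0.5X; n_I = 3.45 (inert).
Total moles n_T = 4.45 − 0.5X.
With p_i = (n_i/n_T)P, Kp = p_E / (p_G^2).
This yields a degree-2 equation in X; solving on (0,1), X = 0.548.

X = 0.548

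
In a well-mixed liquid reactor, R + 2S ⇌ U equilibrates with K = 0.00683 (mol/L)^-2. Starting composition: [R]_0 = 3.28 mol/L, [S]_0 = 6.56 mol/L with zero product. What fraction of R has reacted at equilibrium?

Let X = conversion of R; extent ξ = 3.28·X mol/L.
Concentrations: [R] = 3.28 − 3.28X; [S] = 6.56 − 6.56X; [U] = 3.28X.
K = [U] / ([R] [S]^2).
Equating to 0.00683 (mol/L)^-2: the physical root is X = 0.169.

X = 0.169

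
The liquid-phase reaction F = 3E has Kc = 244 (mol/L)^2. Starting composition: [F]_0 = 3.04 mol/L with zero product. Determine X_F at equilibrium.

X = 0.679

Let X = conversion of F; extent ξ = 3.04·X mol/L.
Concentrations: [F] = 3.04 − 3.04X; [E] = 9.12X.
Kc = [E]^3 / ([F]).
Setting equal to 244 and solving for X on (0,1) gives X = 0.679.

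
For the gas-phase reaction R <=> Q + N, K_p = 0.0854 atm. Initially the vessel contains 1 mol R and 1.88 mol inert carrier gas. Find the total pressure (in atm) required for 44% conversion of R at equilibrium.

Basis: 1 mol R initially; let X = conversion of R. Extent ξ = X.
At extent ξ: n_R = 1 − X; n_Q = X; n_N = X; n_I = 1.88 (inert).
Summing: n_T = 2.88 + X.
K_p = p_Q p_N / (p_R) with p_i = (n_i/n_T)·P.
At X = 0.44: the mole-fraction product g(X) = Π y_i^ν_i = 0.1041. Since K_p = g(X)·P^{1}, P = (K_p/g)^(1/1) = (0.0854/0.1041)^(1/1) = 0.82 atm.

P = 0.82 atm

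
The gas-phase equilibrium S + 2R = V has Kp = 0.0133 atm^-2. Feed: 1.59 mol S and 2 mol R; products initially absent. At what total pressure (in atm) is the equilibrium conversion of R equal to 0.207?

Take 2 mol R as basis and let X be its fractional conversion, so ξ = X.
At extent ξ: n_S = 1.59 − X; n_R = 2 − 2X; n_V = X.
n_T = Σnᵢ = 3.59 − 2X.
Kp = p_V / (p_S p_R^2) with p_i = (n_i/n_T)·P.
At X = 0.207: the mole-fraction product g(X) = Π y_i^ν_i = 0.6002. Since Kp = g(X)·P^{-2}, P = (g/Kp)^(1/2) = (0.6002/0.0133)^(1/2) = 6.72 atm.

P = 6.72 atm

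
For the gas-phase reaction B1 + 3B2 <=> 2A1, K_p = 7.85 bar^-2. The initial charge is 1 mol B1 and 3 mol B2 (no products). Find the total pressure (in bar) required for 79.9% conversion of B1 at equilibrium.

P = 6.53 bar

Basis: 1 mol B1 initially; let X = conversion of B1. Extent ξ = X.
Moles: n_B1 = 1 − X; n_B2 = 3 − 3X; n_A1 = 2X.
Total moles n_T = 4 − 2X.
K_p = p_A1^2 / (p_B1 p_B2^3) with p_i = (n_i/n_T)·P.
At X = 0.799: the mole-fraction product g(X) = Π y_i^ν_i = 334.3. Since K_p = g(X)·P^{-2}, P = (g/K_p)^(1/2) = (334.3/7.85)^(1/2) = 6.53 bar.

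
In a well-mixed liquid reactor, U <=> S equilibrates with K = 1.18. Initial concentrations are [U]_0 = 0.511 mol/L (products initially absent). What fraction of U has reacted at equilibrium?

X = 0.541

Let X = conversion of U; extent ξ = 0.511·X mol/L.
Concentrations: [U] = 0.511 − 0.511X; [S] = 0.511X.
K = [S] / ([U]).
This equals 1.18 at X = 0.541 (the root in 0 < X < 1).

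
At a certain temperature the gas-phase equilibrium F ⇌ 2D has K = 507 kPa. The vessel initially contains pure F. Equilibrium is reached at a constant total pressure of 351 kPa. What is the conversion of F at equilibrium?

Let X = conversion of F (basis 1 mol F); extent of reaction ξ = X.
Moles: n_F = 1 − X; n_D = 2X.
Summing: n_T = 1 + X.
y_i = n_i/n_T, p_i = y_i·P. K = p_D^2 / (p_F).
Substituting and setting equal to 507 kPa gives a polynomial in X; the root in (0,1) is X = 0.515.

X = 0.515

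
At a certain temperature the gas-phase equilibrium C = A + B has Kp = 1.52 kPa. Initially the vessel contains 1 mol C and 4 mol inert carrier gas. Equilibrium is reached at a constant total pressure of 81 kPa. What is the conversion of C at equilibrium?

X = 0.269

Take 1 mol C as basis and let X be its fractional conversion, so ξ = X.
At extent ξ: n_C = 1 − X; n_A = X; n_B = X; n_I = 4 (inert).
Total moles n_T = 5 + X.
Mole fractions y_i = n_i/n_T; Kp = p_A p_B / (p_C) with p_i = y_i·P.
Setting this equal to 1.52 kPa and taking the physical root (0 < X < 1) gives X = 0.269.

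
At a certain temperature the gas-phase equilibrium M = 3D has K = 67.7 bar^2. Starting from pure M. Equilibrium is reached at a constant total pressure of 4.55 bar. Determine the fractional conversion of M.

X = 0.614

Take 1 mol M as basis and let X be its fractional conversion, so ξ = X.
Mole table: n_M = 1 − X; n_D = 3X.
Summing: n_T = 1 + 2X.
y_i = n_i/n_T, p_i = y_i·P. K = p_D^3 / (p_M).
Setting this equal to 67.7 bar^2 and taking the physical root (0 < X < 1) gives X = 0.614.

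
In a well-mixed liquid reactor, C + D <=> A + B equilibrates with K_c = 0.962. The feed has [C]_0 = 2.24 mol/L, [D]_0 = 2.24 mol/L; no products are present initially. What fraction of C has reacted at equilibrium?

Let X = conversion of C; extent ξ = 2.24·X mol/L.
Concentrations: [C] = 2.24 − 2.24X; [D] = 2.24 − 2.24X; [A] = 2.24X; [B] = 2.24X.
K_c = [A] [B] / ([C] [D]).
This equals 0.962 at X = 0.495 (the root in 0 < X < 1).

X = 0.495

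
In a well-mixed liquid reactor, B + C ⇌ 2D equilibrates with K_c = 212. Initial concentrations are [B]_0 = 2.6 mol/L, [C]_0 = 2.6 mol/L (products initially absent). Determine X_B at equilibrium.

Let X = conversion of B; extent ξ = 2.6·X mol/L.
Concentrations: [B] = 2.6 − 2.6X; [C] = 2.6 − 2.6X; [D] = 5.2X.
K_c = [D]^2 / ([B] [C]).
This equals 212 at X = 0.879 (the root in 0 < X < 1).

X = 0.879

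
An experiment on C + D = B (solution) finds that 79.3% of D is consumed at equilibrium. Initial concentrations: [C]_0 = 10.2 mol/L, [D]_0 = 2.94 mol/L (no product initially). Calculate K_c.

Let X = conversion of D.
Concentrations: [C] = 10.2 − 2.94X; [D] = 2.94 − 2.94X; [B] = 2.94X.
At X = 0.793: [C] = 7.87, [D] = 0.609, [B] = 2.33.
K_c = [B] / ([C] [D]) = 0.487 L/mol.

K_c = 0.487 L/mol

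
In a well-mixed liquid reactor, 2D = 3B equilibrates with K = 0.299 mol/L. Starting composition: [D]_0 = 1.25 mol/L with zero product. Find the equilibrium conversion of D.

X = 0.320

Let X = conversion of D; extent ξ = 1.25X/2 mol/L.
Concentrations: [D] = 1.25 − 1.25X; [B] = 1.88X.
K = [B]^3 / ([D]^2).
Equating to 0.299 mol/L: the physical root is X = 0.320.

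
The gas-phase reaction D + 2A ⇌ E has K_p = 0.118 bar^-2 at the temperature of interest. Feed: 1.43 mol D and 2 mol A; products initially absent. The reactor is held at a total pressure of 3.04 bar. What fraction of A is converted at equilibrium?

Let X = conversion of A (basis 2 mol A); extent of reaction ξ = X.
Moles: n_D = 1.43 − X; n_A = 2 − 2X; n_E = X.
n_T = Σnᵢ = 3.43 − 2X.
With p_i = (n_i/n_T)P, K_p = p_E / (p_D p_A^2).
This yields a degree-3 equation in X; solving on (0,1), X = 0.301.

X = 0.301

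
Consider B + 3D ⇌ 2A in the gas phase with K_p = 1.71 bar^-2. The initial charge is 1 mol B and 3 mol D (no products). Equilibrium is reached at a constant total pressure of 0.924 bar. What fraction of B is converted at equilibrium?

Let X = conversion of B (basis 1 mol B); extent of reaction ξ = X.
At extent ξ: n_B = 1 − X; n_D = 3 − 3X; n_A = 2X.
Summing: n_T = 4 − 2X.
With p_i = (n_i/n_T)P, K_p = p_A^2 / (p_B p_D^3).
Equating to 1.71 bar^-2 and solving on 0 < X < 1: X = 0.376.

X = 0.376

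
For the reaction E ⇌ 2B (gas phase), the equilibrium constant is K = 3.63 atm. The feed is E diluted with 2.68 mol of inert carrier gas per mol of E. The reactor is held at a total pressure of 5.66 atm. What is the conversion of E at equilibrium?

Let X = conversion of E (basis 1 mol E); extent of reaction ξ = X.
Mole table: n_E = 1 − X; n_B = 2X; n_I = 2.68 (inert).
Total moles n_T = 3.68 + X.
Mole fractions y_i = n_i/n_T; K = p_B^2 / (p_E) with p_i = y_i·P.
Equating to 3.63 atm and solving on 0 < X < 1: X = 0.552.

X = 0.552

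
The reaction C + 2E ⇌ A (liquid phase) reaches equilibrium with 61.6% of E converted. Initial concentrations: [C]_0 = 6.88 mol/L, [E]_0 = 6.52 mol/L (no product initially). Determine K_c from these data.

K_c = 0.0658 (mol/L)^-2

Let X = conversion of E.
Concentrations: [C] = 6.88 − 3.26X; [E] = 6.52 − 6.52X; [A] = 3.26X.
At X = 0.616: [C] = 4.87, [E] = 2.5, [A] = 2.01.
K_c = [A] / ([C] [E]^2) = 0.0658 (mol/L)^-2.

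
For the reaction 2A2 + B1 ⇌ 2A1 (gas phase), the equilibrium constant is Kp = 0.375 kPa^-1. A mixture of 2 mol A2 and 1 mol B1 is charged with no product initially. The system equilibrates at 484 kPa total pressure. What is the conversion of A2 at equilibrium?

Let X = conversion of A2 (basis 2 mol A2); extent of reaction ξ = X.
Moles: n_A2 = 2 − 2X; n_B1 = 1 − X; n_A1 = 2X.
n_T = Σnᵢ = 3 − X.
y_i = n_i/n_T, p_i = y_i·P. Kp = p_A1^2 / (p_A2^2 p_B1).
Equating to 0.375 kPa^-1 and solving on 0 < X < 1: X = 0.802.

X = 0.802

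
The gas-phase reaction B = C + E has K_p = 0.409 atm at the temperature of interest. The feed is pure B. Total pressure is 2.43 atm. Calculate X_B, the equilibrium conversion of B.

X = 0.380

Take 1 mol B as basis and let X be its fractional conversion, so ξ = X.
Moles: n_B = 1 − X; n_C = X; n_E = X.
n_T = Σnᵢ = 1 + X.
With p_i = (n_i/n_T)P, K_p = p_C p_E / (p_B).
Setting this equal to 0.409 atm and taking the physical root (0 < X < 1) gives X = 0.380.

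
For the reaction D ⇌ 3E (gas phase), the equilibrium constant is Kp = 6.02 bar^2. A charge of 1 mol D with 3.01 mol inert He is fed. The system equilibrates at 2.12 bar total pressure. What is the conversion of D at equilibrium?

Let X = conversion of D (basis 1 mol D); extent of reaction ξ = X.
Species balance: n_D = 1 − X; n_E = 3X; n_I = 3.01 (inert).
n_T = Σnᵢ = 4.01 + 2X.
With p_i = (n_i/n_T)P, Kp = p_E^3 / (p_D).
Setting this equal to 6.02 bar^2 and taking the physical root (0 < X < 1) gives X = 0.734.

X = 0.734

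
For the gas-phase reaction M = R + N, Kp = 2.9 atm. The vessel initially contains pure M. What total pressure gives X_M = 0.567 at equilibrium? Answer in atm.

P = 6.12 atm

Basis: 1 mol M initially; let X = conversion of M. Extent ξ = X.
At extent ξ: n_M = 1 − X; n_R = X; n_N = X.
Summing: n_T = 1 + X.
Kp = p_R p_N / (p_M) with p_i = (n_i/n_T)·P.
At X = 0.567: the mole-fraction product g(X) = Π y_i^ν_i = 0.4738. Since Kp = g(X)·P^{1}, P = (Kp/g)^(1/1) = (2.9/0.4738)^(1/1) = 6.12 atm.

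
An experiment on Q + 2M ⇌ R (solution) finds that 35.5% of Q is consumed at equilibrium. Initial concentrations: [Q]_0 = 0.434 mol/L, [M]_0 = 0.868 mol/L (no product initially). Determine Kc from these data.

Let X = conversion of Q.
Concentrations: [Q] = 0.434 − 0.434X; [M] = 0.868 − 0.868X; [R] = 0.434X.
At X = 0.355: [Q] = 0.28, [M] = 0.56, [R] = 0.154.
Kc = [R] / ([Q] [M]^2) = 1.76 (mol/L)^-2.

Kc = 1.76 (mol/L)^-2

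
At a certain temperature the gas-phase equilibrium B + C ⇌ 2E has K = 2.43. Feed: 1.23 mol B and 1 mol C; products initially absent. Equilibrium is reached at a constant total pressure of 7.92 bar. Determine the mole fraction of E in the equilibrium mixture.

y_E = 0.434

Let X = conversion of C (basis 1 mol C); extent of reaction ξ = X.
At extent ξ: n_B = 1.23 − X; n_C = 1 − X; n_E = 2X.
Total moles n_T = 2.23 (Δν = 0, constant).
Mole fractions y_i = n_i/n_T; K = p_E^2 / (p_B p_C) with p_i = y_i·P.
This yields a degree-2 equation in X; solving on (0,1), X = 0.484.
Then n_E = 0.968, n_T = 2.23, so y_E = 0.434.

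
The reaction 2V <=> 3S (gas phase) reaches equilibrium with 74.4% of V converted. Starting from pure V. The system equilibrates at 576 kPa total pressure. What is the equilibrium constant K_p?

Basis: 1 mol V initially; let X = conversion of V. Extent ξ = 0.5X.
Mole table: n_V = 1 − X; n_S = 1.5X.
n_T = Σnᵢ = 1 + 0.5X.
At X = 0.744: n_V = 0.256, n_S = 1.12, n_T = 1.37.
p_i = (n_i/n_T)·P. K_p = p_S^3 / (p_V^2) = 8.9e+03 kPa.

K_p = 8.9e+03 kPa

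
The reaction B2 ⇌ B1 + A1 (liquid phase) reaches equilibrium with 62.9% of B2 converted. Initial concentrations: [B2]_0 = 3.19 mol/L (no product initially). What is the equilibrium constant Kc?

Kc = 3.4 mol/L

Let X = conversion of B2.
Concentrations: [B2] = 3.19 − 3.19X; [B1] = 3.19X; [A1] = 3.19X.
At X = 0.629: [B2] = 1.18, [B1] = 2.01, [A1] = 2.01.
Kc = [B1] [A1] / ([B2]) = 3.4 mol/L.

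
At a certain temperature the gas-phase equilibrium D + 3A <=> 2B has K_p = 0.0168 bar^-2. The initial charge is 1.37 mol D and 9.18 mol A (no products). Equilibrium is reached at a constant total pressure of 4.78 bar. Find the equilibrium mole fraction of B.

Basis: 1.37 mol D initially; let X = conversion of D. Extent ξ = 1.37X.
At extent ξ: n_D = 1.37 − 1.37X; n_A = 9.18 − 4.11X; n_B = 2.74X.
Total moles n_T = 10.6 − 2.74X.
With p_i = (n_i/n_T)P, K_p = p_B^2 / (p_D p_A^3).
Equating to 0.0168 bar^-2 and solving on 0 < X < 1: X = 0.430.
Then n_B = 1.18, n_T = 9.37, so y_B = 0.126.

y_B = 0.126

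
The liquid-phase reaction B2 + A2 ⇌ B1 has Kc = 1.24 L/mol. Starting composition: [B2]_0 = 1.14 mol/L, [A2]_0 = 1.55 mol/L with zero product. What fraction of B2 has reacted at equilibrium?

Let X = conversion of B2; extent ξ = 1.14·X mol/L.
Concentrations: [B2] = 1.14 − 1.14X; [A2] = 1.55 − 1.14X; [B1] = 1.14X.
Kc = [B1] / ([B2] [A2]).
Setting equal to 1.24 and solving for X on (0,1) gives X = 0.538.

X = 0.538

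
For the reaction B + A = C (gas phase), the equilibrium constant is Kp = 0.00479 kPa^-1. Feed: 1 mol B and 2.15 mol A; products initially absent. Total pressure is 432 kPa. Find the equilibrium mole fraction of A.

Basis: 1 mol B initially; let X = conversion of B. Extent ξ = X.
At extent ξ: n_B = 1 − X; n_A = 2.15 − X; n_C = X.
n_T = Σnᵢ = 3.15 − X.
y_i = n_i/n_T, p_i = y_i·P. Kp = p_C / (p_B p_A).
Setting this equal to 0.00479 kPa^-1 and taking the physical root (0 < X < 1) gives X = 0.560.
Then n_A = 1.59, n_T = 2.59, so y_A = 0.614.

y_A = 0.614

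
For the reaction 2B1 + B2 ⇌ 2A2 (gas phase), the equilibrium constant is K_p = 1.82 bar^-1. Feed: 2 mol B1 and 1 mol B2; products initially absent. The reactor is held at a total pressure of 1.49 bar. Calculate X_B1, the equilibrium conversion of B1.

Let X = conversion of B1 (basis 2 mol B1); extent of reaction ξ = X.
At extent ξ: n_B1 = 2 − 2X; n_B2 = 1 − X; n_A2 = 2X.
Summing: n_T = 3 − X.
y_i = n_i/n_T, p_i = y_i·P. K_p = p_A2^2 / (p_B1^2 p_B2).
Equating to 1.82 bar^-1 and solving on 0 < X < 1: X = 0.436.

X = 0.436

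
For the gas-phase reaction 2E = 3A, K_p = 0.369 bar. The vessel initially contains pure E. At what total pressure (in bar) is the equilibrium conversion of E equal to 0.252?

P = 4.3 bar

Take 1 mol E as basis and let X be its fractional conversion, so ξ = 0.5X.
Moles: n_E = 1 − X; n_A = 1.5X.
n_T = Σnᵢ = 1 + 0.5X.
K_p = p_A^3 / (p_E^2) with p_i = (n_i/n_T)·P.
At X = 0.252: the mole-fraction product g(X) = Π y_i^ν_i = 0.08573. Since K_p = g(X)·P^{1}, P = (K_p/g)^(1/1) = (0.369/0.08573)^(1/1) = 4.3 bar.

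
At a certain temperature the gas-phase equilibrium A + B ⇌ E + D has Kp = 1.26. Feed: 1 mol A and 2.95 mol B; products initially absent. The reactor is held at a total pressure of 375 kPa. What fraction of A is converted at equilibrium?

Take 1 mol A as basis and let X be its fractional conversion, so ξ = X.
Mole table: n_A = 1 − X; n_B = 2.95 − X; n_E = X; n_D = X.
n_T stays at 3.95 (no change in mole number).
With p_i = (n_i/n_T)P, Kp = p_E p_D / (p_A p_B).
Equating to 1.26 and solving on 0 < X < 1: X = 0.778.

X = 0.778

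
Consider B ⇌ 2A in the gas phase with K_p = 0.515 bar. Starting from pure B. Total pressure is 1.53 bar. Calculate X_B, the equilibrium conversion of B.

X = 0.279

Let X = conversion of B (basis 1 mol B); extent of reaction ξ = X.
Species balance: n_B = 1 − X; n_A = 2X.
Summing: n_T = 1 + X.
With p_i = (n_i/n_T)P, K_p = p_A^2 / (p_B).
Equating to 0.515 bar and solving on 0 < X < 1: X = 0.279.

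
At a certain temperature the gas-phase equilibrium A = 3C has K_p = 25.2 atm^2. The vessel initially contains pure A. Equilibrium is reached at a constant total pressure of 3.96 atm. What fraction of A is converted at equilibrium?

X = 0.492

Let X = conversion of A (basis 1 mol A); extent of reaction ξ = X.
Species balance: n_A = 1 − X; n_C = 3X.
Total moles n_T = 1 + 2X.
y_i = n_i/n_T, p_i = y_i·P. K_p = p_C^3 / (p_A).
Substituting and setting equal to 25.2 atm^2 gives a polynomial in X; the root in (0,1) is X = 0.492.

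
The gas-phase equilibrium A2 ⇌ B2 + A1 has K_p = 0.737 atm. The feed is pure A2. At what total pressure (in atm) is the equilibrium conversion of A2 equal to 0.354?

Let X = conversion of A2 (basis 1 mol A2); extent of reaction ξ = X.
At extent ξ: n_A2 = 1 − X; n_B2 = X; n_A1 = X.
n_T = Σnᵢ = 1 + X.
K_p = p_B2 p_A1 / (p_A2) with p_i = (n_i/n_T)·P.
At X = 0.354: the mole-fraction product g(X) = Π y_i^ν_i = 0.1433. Since K_p = g(X)·P^{1}, P = (K_p/g)^(1/1) = (0.737/0.1433)^(1/1) = 5.14 atm.

P = 5.14 atm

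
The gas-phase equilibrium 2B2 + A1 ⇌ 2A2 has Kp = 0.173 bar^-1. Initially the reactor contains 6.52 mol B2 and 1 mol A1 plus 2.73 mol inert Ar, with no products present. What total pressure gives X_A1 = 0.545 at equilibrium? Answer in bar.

P = 4.97 bar

Basis: 1 mol A1 initially; let X = conversion of A1. Extent ξ = X.
Species balance: n_B2 = 6.52 − 2X; n_A1 = 1 − X; n_A2 = 2X; n_I = 2.73 (inert).
Summing: n_T = 10.2 − X.
Kp = p_A2^2 / (p_B2^2 p_A1) with p_i = (n_i/n_T)·P.
At X = 0.545: the mole-fraction product g(X) = Π y_i^ν_i = 0.8595. Since Kp = g(X)·P^{-1}, P = (g/Kp)^(1/1) = (0.8595/0.173)^(1/1) = 4.97 bar.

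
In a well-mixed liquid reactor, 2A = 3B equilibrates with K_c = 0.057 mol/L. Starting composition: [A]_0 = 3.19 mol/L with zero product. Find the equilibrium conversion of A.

X = 0.156

Let X = conversion of A; extent ξ = 3.19X/2 mol/L.
Concentrations: [A] = 3.19 − 3.19X; [B] = 4.79X.
K_c = [B]^3 / ([A]^2).
Equating to 0.057 mol/L: the physical root is X = 0.156.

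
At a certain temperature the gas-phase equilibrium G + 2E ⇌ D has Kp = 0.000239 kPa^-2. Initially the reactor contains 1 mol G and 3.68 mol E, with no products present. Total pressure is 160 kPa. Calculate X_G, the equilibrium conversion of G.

Basis: 1 mol G initially; let X = conversion of G. Extent ξ = X.
Species balance: n_G = 1 − X; n_E = 3.68 − 2X; n_D = X.
Total moles n_T = 4.68 − 2X.
y_i = n_i/n_T, p_i = y_i·P. Kp = p_D / (p_G p_E^2).
Equating to 0.000239 kPa^-2 and solving on 0 < X < 1: X = 0.743.

X = 0.743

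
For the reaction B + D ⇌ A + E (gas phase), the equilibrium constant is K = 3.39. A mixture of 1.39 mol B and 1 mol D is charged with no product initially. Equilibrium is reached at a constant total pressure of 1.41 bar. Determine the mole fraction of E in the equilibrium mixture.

Let X = conversion of D (basis 1 mol D); extent of reaction ξ = X.
Moles: n_B = 1.39 − X; n_D = 1 − X; n_A = X; n_E = X.
Since Δν = 0, n_T = 2.39 throughout.
y_i = n_i/n_T, p_i = y_i·P. K = p_A p_E / (p_B p_D).
Substituting and setting equal to 3.39 gives a polynomial in X; the root in (0,1) is X = 0.746.
Then n_E = 0.746, n_T = 2.39, so y_E = 0.312.

y_E = 0.312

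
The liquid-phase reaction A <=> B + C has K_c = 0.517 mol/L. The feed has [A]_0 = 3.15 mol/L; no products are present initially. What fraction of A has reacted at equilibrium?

X = 0.331

Let X = conversion of A; extent ξ = 3.15·X mol/L.
Concentrations: [A] = 3.15 − 3.15X; [B] = 3.15X; [C] = 3.15X.
K_c = [B] [C] / ([A]).
Equating to 0.517 mol/L: the physical root is X = 0.331.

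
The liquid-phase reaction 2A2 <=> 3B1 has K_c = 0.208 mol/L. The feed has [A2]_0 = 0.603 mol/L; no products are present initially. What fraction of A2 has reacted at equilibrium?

X = 0.351

Let X = conversion of A2; extent ξ = 0.603X/2 mol/L.
Concentrations: [A2] = 0.603 − 0.603X; [B1] = 0.904X.
K_c = [B1]^3 / ([A2]^2).
This equals 0.208 at X = 0.351 (the root in 0 < X < 1).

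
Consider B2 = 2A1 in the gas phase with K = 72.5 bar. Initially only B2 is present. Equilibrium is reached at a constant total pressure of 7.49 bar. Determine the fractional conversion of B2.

Let X = conversion of B2 (basis 1 mol B2); extent of reaction ξ = X.
Mole table: n_B2 = 1 − X; n_A1 = 2X.
n_T = Σnᵢ = 1 + X.
With p_i = (n_i/n_T)P, K = p_A1^2 / (p_B2).
This yields a degree-2 equation in X; solving on (0,1), X = 0.841.

X = 0.841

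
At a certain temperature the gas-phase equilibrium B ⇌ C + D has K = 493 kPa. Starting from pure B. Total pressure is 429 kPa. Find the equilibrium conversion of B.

Let X = conversion of B (basis 1 mol B); extent of reaction ξ = X.
At extent ξ: n_B = 1 − X; n_C = X; n_D = X.
Total moles n_T = 1 + X.
y_i = n_i/n_T, p_i = y_i·P. K = p_C p_D / (p_B).
Equating to 493 kPa and solving on 0 < X < 1: X = 0.731.

X = 0.731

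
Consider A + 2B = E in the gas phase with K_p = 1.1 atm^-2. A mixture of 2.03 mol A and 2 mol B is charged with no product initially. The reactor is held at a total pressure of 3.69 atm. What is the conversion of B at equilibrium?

Take 2 mol B as basis and let X be its fractional conversion, so ξ = X.
Mole table: n_A = 2.03 − X; n_B = 2 − 2X; n_E = X.
Summing: n_T = 4.03 − 2X.
y_i = n_i/n_T, p_i = y_i·P. K_p = p_E / (p_A p_B^2).
Substituting and setting equal to 1.1 atm^-2 gives a polynomial in X; the root in (0,1) is X = 0.750.

X = 0.750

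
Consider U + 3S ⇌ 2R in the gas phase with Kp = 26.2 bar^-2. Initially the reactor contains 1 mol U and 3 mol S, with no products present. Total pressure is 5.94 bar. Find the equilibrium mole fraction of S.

Basis: 1 mol U initially; let X = conversion of U. Extent ξ = X.
Species balance: n_U = 1 − X; n_S = 3 − 3X; n_R = 2X.
Summing: n_T = 4 − 2X.
With p_i = (n_i/n_T)P, Kp = p_R^2 / (p_U p_S^3).
Substituting and setting equal to 26.2 bar^-2 gives a polynomial in X; the root in (0,1) is X = 0.843.
Then n_S = 0.471, n_T = 2.31, so y_S = 0.204.

y_S = 0.204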